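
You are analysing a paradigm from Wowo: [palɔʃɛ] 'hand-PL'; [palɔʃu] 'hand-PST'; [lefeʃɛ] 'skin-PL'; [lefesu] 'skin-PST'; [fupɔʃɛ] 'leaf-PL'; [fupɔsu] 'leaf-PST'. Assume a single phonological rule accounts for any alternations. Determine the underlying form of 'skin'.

/lefes/

The stem for 'skin' ends in [ʃ] in [lefeʃɛ] but [s] in [lefesu].
Compare 'hand', with invariant [ʃ] in [palɔʃɛ] and [palɔʃu]: an analysis with underlying /ʃ/ and a rule producing [s] before the PST suffix would wrongly predict alternation here too.
So /s/ is underlying, and a rule of palatalization before a front vowel — /s/ becomes palato-alveolar [ʃ] before a front vowel — gives [ʃ].
Hence 'skin' is /lefes/ underlyingly.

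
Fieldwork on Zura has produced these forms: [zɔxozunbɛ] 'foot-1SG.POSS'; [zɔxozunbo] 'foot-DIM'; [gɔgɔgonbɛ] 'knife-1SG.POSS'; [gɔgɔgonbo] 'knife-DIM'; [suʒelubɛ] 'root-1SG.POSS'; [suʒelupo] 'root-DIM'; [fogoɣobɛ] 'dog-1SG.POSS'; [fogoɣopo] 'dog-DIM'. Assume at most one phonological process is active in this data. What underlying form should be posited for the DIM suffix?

The DIM suffix surfaces as [-bo] and [-po], depending on the final segment of the stem.
By contrast the 1SG.POSS suffix keeps its initial [b] throughout — that segment must be underlying.
So the underlying form is /-po/, and voiceless stops become voiced after a nasal.

/-po/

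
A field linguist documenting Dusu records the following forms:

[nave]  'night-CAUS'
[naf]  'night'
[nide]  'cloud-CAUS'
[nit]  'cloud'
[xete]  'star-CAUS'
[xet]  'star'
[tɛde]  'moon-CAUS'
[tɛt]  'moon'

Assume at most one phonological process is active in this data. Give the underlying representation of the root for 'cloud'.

In [nide] and [nit] the final segment of 'cloud' alternates: [d] ~ [t].
But 'star' keeps [t] in both environments ([xete], [xet]), so there is no rule changing /t/ to [d] before the CAUS suffix.
The underlying segment must be /d/; voiced obstruents become voiceless word-finally, yielding [t] there.
The underlying form of 'cloud' is therefore /nid/.

/nid/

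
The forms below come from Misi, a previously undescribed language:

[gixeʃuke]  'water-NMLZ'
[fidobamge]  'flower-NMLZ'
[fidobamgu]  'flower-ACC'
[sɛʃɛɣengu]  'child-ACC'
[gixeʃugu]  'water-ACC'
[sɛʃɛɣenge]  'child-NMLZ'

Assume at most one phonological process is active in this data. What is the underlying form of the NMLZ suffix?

/-ke/

The NMLZ suffix surfaces as [-ge] and [-ke], depending on the final segment of the stem.
By contrast the ACC suffix keeps its initial [g] throughout — that segment must be underlying.
So the underlying form is /-ke/, and voiceless stops become voiced after a nasal.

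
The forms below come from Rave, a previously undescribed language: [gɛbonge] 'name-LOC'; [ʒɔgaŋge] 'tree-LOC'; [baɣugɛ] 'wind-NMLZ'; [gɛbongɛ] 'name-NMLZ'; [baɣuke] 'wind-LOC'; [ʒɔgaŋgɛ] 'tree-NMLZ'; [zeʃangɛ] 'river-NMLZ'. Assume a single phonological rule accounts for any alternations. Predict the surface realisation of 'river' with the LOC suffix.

[zeʃange]

The LOC suffix surfaces as [-ge] and [-ke], depending on the final segment of the stem.
The NMLZ suffix, which begins with [g], is invariant after every stem; so [g] is not altered by any rule here.
The LOC suffix is therefore /-ke/ underlyingly, with post-nasal voicing: voiceless stops become voiced after a nasal.
After 'river', which ends in a nasal, the suffix surfaces as [-ge], giving [zeʃange].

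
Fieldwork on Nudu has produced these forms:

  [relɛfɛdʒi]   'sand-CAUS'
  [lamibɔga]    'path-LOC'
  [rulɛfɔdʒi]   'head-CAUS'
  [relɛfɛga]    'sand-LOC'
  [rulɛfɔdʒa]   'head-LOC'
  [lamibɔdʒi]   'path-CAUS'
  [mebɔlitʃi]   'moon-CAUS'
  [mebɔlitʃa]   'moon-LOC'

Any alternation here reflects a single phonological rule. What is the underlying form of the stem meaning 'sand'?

The root 'sand' surfaces as [relɛfɛga] and [relɛfɛdʒi], with a stem-final [g] ~ [dʒ] alternation.
Compare 'head', with invariant [dʒ] in [rulɛfɔdʒa] and [rulɛfɔdʒi]: an analysis with underlying /dʒ/ and a rule producing [g] before the LOC suffix would wrongly predict alternation here too.
Therefore /g/ is basic and [dʒ] is derived by palatalization before a front vowel (/g/ becomes palato-alveolar [dʒ] before a front vowel).

/relɛfɛg/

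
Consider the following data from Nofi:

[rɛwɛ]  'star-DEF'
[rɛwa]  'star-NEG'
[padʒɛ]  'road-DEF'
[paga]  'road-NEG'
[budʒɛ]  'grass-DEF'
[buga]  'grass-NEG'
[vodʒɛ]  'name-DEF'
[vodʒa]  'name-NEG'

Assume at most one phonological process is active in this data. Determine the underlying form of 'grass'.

In [budʒɛ] and [buga] the final segment of 'grass' alternates: [dʒ] ~ [g].
The stem 'name' ([vodʒɛ], [vodʒa]) shows [dʒ] unchanged in both environments, so [dʒ] cannot be basic with [g] derived before the NEG suffix.
So /g/ is underlying, and a rule of palatalization before a front vowel — /g/ becomes palato-alveolar [dʒ] before a front vowel — gives [dʒ].
So 'grass' = /bug/.

/bug/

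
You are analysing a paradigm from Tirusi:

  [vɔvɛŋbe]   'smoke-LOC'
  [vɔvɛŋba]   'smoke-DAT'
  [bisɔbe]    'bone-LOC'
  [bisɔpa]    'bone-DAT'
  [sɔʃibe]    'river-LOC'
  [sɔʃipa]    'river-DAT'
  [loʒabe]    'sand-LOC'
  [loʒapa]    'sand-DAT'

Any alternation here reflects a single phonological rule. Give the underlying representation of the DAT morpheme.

/-pa/

The DAT suffix surfaces as [-ba] and [-pa], depending on the final segment of the stem.
The LOC suffix, which begins with [b], is invariant after every stem; so [b] is not altered by any rule here.
The DAT suffix is therefore /-pa/ underlyingly, with post-nasal voicing: voiceless stops become voiced after a nasal.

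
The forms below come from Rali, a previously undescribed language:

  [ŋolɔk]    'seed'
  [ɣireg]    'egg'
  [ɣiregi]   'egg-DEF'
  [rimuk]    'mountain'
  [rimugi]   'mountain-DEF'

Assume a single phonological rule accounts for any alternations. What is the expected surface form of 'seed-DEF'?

In [rimuk] and [rimugi] the final segment of 'mountain' alternates: [k] ~ [g].
If /g/ were underlying and a rule turned it into [k] in isolation, 'egg' would also alternate; but it has [g] in both [ɣireg] and [ɣiregi].
The alternation reflects intervocalic voicing: voiceless stops become voiced between vowels. /k/ is underlying.
The one attested form of 'seed', [ŋolɔk], shows underlying /ŋolɔk/. Applying the same rule between vowels gives [ŋolɔgi].

[ŋolɔgi]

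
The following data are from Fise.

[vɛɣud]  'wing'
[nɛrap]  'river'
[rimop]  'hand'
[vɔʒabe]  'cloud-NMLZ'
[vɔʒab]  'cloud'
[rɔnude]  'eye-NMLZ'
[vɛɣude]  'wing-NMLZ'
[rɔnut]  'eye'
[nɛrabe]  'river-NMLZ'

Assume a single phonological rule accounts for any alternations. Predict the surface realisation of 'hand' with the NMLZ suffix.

[rimobe]

The root 'river' surfaces as [nɛrap] and [nɛrabe], with a stem-final [p] ~ [b] alternation.
If /b/ were underlying and a rule turned it into [p] in isolation, 'cloud' would also alternate; but it has [b] in both [vɔʒab] and [vɔʒabe].
Therefore /p/ is basic and [b] is derived by intervocalic voicing (voiceless stops become voiced between vowels).
The one attested form of 'hand', [rimop], shows underlying /rimop/. Applying the same rule between vowels gives [rimobe].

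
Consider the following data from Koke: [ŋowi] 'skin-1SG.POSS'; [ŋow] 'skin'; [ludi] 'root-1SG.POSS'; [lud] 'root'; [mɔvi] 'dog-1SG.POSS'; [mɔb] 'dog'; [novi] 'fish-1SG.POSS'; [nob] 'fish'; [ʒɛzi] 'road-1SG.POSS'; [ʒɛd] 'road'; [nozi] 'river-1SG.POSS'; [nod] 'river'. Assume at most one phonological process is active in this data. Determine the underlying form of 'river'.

The root 'river' surfaces as [nozi] and [nod], with a stem-final [z] ~ [d] alternation.
Compare 'root', with invariant [d] in [ludi] and [lud]: an analysis with underlying /d/ and a rule producing [z] before the 1SG.POSS suffix would wrongly predict alternation here too.
So /z/ is underlying, and a rule of word-final hardening — voiced fricatives become stops word-finally — gives [d].

/noz/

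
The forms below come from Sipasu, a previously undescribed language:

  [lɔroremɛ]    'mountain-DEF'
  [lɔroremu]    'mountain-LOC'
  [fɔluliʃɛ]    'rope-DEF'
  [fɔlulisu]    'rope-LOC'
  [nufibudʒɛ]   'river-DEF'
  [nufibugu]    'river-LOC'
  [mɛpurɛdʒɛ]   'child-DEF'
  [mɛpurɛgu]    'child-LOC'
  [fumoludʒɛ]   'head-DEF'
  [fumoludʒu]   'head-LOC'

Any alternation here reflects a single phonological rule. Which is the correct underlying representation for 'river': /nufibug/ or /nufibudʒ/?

The stem for 'river' ends in [dʒ] in [nufibudʒɛ] but [g] in [nufibugu].
The stem 'head' ([fumoludʒɛ], [fumoludʒu]) shows [dʒ] unchanged in both environments, so [dʒ] cannot be basic with [g] derived before the LOC suffix.
The alternation reflects palatalization before a front vowel: /g/ and /s/ become palato-alveolar [dʒ] and [ʃ] before a front vowel. /g/ is underlying.

/nufibug/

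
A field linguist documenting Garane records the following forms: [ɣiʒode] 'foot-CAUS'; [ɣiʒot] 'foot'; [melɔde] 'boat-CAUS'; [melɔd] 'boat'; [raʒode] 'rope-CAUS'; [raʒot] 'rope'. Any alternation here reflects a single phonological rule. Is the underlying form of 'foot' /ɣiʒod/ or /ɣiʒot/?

'foot' shows [d] ~ [t] at the end of the stem ([ɣiʒode] vs [ɣiʒot]).
If /d/ were underlying and a rule turned it into [t] in isolation, 'boat' would also alternate; but it has [d] in both [melɔde] and [melɔd].
Therefore /t/ is basic and [d] is derived by intervocalic voicing (voiceless stops become voiced between vowels).

/ɣiʒot/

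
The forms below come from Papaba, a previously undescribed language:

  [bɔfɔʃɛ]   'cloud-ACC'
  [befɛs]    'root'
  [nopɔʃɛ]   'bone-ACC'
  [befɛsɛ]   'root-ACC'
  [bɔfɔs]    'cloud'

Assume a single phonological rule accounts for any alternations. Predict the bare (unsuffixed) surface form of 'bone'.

[nopɔs]

'cloud' shows [ʃ] ~ [s] at the end of the stem ([bɔfɔʃɛ] vs [bɔfɔs]).
But 'root' keeps [s] in both environments ([befɛsɛ], [befɛs]), so there is no rule changing /s/ to [ʃ] before the ACC suffix.
The alternation reflects depalatalization: palato-alveolar /ʃ/ becomes [s] when no front vowel follows. /ʃ/ is underlying.
The one attested form of 'bone', [nopɔʃɛ], shows underlying /nopɔʃ/. Applying the same rule when no front vowel follows gives [nopɔs].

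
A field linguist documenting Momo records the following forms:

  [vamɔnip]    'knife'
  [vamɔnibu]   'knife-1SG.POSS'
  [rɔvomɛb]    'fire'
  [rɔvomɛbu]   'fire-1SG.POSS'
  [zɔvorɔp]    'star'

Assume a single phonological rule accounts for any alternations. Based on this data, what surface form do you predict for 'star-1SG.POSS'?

The root 'knife' surfaces as [vamɔnip] and [vamɔnibu], with a stem-final [p] ~ [b] alternation.
If /b/ were underlying and a rule turned it into [p] in isolation, 'fire' would also alternate; but it has [b] in both [rɔvomɛb] and [rɔvomɛbu].
The underlying segment must be /p/; voiceless stops become voiced between vowels, yielding [b] there.
The one attested form of 'star', [zɔvorɔp], shows underlying /zɔvorɔp/. Applying the same rule between vowels gives [zɔvorɔbu].

[zɔvorɔbu]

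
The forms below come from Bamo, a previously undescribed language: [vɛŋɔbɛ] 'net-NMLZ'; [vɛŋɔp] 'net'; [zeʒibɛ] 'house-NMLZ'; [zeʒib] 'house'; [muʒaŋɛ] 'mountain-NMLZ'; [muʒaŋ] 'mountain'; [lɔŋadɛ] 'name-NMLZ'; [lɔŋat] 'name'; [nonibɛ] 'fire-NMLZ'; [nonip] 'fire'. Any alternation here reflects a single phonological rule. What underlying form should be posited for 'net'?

In [vɛŋɔbɛ] and [vɛŋɔp] the final segment of 'net' alternates: [b] ~ [p].
The stem 'house' ([zeʒibɛ], [zeʒib]) shows [b] unchanged in both environments, so [b] cannot be basic with [p] derived in isolation.
Therefore /p/ is basic and [b] is derived by intervocalic voicing (voiceless stops become voiced between vowels).
The underlying form of 'net' is therefore /vɛŋɔp/.

/vɛŋɔp/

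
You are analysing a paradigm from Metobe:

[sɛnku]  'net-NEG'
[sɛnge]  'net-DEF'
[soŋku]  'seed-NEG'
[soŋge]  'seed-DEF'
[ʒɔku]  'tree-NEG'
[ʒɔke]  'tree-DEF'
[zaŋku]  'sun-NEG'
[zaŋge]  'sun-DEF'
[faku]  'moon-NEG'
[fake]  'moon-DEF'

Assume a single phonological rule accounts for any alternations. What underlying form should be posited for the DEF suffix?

/-ge/

The DEF suffix surfaces as [-ge] and [-ke], depending on the final segment of the stem.
The NEG suffix, which begins with [k], is invariant after every stem; so [k] is not altered by any rule here.
So the underlying form is /-ge/, and voiced stops become voiceless after a vowel.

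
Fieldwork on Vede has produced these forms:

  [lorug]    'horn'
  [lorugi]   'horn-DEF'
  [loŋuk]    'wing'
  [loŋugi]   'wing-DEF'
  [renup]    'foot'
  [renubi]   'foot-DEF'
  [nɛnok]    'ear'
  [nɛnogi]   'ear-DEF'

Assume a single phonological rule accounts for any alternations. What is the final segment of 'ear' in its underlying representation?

The root 'ear' surfaces as [nɛnok] and [nɛnogi], with a stem-final [k] ~ [g] alternation.
Compare 'horn', with invariant [g] in [lorug] and [lorugi]: an analysis with underlying /g/ and a rule producing [k] in isolation would wrongly predict alternation here too.
The alternation reflects intervocalic voicing: voiceless stops become voiced between vowels. /k/ is underlying.

/k/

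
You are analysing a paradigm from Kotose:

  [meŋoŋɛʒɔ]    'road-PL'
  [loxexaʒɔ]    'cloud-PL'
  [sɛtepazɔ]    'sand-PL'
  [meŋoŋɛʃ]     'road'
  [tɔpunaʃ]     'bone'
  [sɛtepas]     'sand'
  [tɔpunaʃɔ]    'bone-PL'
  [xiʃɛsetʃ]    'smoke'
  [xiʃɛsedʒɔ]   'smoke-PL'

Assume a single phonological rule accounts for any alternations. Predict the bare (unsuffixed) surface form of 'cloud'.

The root 'road' surfaces as [meŋoŋɛʒɔ] and [meŋoŋɛʃ], with a stem-final [ʒ] ~ [ʃ] alternation.
But 'bone' keeps [ʃ] in both environments ([tɔpunaʃɔ], [tɔpunaʃ]), so there is no rule changing /ʃ/ to [ʒ] before the PL suffix.
So /ʒ/ is underlying, and a rule of word-final obstruent devoicing — voiced obstruents become voiceless word-finally — gives [ʃ].
From [loxexaʒɔ] the stem 'cloud' is /loxexaʒ/; word-finally this yields [loxexaʃ].

[loxexaʃ]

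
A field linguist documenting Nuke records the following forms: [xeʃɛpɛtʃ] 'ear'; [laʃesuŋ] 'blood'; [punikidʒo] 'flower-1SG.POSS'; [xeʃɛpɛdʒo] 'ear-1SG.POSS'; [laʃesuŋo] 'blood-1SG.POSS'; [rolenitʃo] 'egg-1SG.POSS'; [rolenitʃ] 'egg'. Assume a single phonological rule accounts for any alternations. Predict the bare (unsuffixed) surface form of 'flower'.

[punikitʃ]

In [xeʃɛpɛdʒo] and [xeʃɛpɛtʃ] the final segment of 'ear' alternates: [dʒ] ~ [tʃ].
If /tʃ/ were underlying and a rule turned it into [dʒ] before the 1SG.POSS suffix, 'egg' would also alternate; but it has [tʃ] in both [rolenitʃo] and [rolenitʃ].
The underlying segment must be /dʒ/; voiced obstruents become voiceless word-finally, yielding [tʃ] there.
The one attested form of 'flower', [punikidʒo], shows underlying /punikidʒ/. Applying the same rule word-finally gives [punikitʃ].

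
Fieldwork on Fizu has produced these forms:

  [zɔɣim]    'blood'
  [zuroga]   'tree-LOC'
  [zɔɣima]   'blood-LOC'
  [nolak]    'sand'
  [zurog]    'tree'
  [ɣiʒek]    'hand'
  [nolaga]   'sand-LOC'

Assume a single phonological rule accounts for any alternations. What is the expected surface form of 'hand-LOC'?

[ɣiʒega]

In [nolak] and [nolaga] the final segment of 'sand' alternates: [k] ~ [g].
Compare 'tree', with invariant [g] in [zurog] and [zuroga]: an analysis with underlying /g/ and a rule producing [k] in isolation would wrongly predict alternation here too.
Therefore /k/ is basic and [g] is derived by intervocalic voicing (voiceless stops become voiced between vowels).
From [ɣiʒek] the stem 'hand' is /ɣiʒek/; between vowels this yields [ɣiʒega].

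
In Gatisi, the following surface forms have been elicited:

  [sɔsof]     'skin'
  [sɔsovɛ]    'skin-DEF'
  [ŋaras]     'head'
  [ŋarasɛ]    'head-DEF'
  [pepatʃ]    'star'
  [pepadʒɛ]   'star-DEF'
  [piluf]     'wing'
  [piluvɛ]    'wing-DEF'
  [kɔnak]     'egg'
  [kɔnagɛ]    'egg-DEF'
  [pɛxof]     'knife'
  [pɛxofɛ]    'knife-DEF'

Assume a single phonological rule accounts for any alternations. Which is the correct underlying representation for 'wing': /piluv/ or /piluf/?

/piluv/

In [piluf] and [piluvɛ] the final segment of 'wing' alternates: [f] ~ [v].
The stem 'knife' ([pɛxof], [pɛxofɛ]) shows [f] unchanged in both environments, so [f] cannot be basic with [v] derived before the DEF suffix.
So /v/ is underlying, and a rule of word-final obstruent devoicing — voiced obstruents become voiceless word-finally — gives [f].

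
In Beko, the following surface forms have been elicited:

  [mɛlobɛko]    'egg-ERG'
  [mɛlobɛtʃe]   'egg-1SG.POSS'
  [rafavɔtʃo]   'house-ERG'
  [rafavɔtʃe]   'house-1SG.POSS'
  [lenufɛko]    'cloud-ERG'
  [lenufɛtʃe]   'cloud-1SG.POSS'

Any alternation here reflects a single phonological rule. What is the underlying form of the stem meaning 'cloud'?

/lenufɛk/

The root 'cloud' surfaces as [lenufɛko] and [lenufɛtʃe], with a stem-final [k] ~ [tʃ] alternation.
If /tʃ/ were underlying and a rule turned it into [k] before the ERG suffix, 'house' would also alternate; but it has [tʃ] in both [rafavɔtʃo] and [rafavɔtʃe].
So /k/ is underlying, and a rule of palatalization before a front vowel — /k/ becomes palato-alveolar [tʃ] before a front vowel — gives [tʃ].
The underlying form of 'cloud' is therefore /lenufɛk/.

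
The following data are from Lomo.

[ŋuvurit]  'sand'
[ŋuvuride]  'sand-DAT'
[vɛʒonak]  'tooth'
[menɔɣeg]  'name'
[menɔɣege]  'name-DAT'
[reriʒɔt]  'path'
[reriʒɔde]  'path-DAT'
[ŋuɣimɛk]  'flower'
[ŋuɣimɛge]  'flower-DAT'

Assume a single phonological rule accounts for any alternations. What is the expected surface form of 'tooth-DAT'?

The root 'flower' surfaces as [ŋuɣimɛk] and [ŋuɣimɛge], with a stem-final [k] ~ [g] alternation.
Compare 'name', with invariant [g] in [menɔɣeg] and [menɔɣege]: an analysis with underlying /g/ and a rule producing [k] in isolation would wrongly predict alternation here too.
So /k/ is underlying, and a rule of intervocalic voicing — voiceless stops become voiced between vowels — gives [g].
The one attested form of 'tooth', [vɛʒonak], shows underlying /vɛʒonak/. Applying the same rule between vowels gives [vɛʒonage].

[vɛʒonage]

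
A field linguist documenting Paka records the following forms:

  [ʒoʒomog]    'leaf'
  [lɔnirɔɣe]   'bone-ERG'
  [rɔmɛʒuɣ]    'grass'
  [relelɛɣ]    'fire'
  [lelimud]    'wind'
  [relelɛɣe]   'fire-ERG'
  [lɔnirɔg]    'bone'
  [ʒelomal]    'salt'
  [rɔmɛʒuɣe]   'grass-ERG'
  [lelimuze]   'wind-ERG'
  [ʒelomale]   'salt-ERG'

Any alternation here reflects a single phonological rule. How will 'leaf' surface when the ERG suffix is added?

[ʒoʒomoɣe]

In [lɔnirɔɣe] and [lɔnirɔg] the final segment of 'bone' alternates: [ɣ] ~ [g].
The stem 'grass' ([rɔmɛʒuɣe], [rɔmɛʒuɣ]) shows [ɣ] unchanged in both environments, so [ɣ] cannot be basic with [g] derived in isolation.
The alternation reflects intervocalic spirantization: voiced stops become fricatives between vowels. /g/ is underlying.
From [ʒoʒomog] the stem 'leaf' is /ʒoʒomog/; between vowels this yields [ʒoʒomoɣe].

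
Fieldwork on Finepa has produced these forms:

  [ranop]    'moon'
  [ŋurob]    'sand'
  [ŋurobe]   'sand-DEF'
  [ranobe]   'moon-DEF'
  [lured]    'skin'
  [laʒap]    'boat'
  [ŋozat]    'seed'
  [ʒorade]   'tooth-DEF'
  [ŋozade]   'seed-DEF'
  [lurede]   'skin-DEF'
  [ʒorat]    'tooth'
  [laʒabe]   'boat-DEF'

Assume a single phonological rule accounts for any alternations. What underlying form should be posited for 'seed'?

The stem for 'seed' ends in [d] in [ŋozade] but [t] in [ŋozat].
But 'skin' keeps [d] in both environments ([lurede], [lured]), so there is no rule changing /d/ to [t] in isolation.
So /t/ is underlying, and a rule of intervocalic voicing — voiceless stops become voiced between vowels — gives [d].
The underlying form of 'seed' is therefore /ŋozat/.

/ŋozat/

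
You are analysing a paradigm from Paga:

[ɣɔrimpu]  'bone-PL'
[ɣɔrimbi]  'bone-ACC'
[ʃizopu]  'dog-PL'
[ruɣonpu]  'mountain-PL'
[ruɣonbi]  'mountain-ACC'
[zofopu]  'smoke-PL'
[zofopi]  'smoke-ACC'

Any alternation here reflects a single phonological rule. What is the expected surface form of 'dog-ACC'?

The ACC suffix surfaces as [-bi] and [-pi], depending on the final segment of the stem.
The PL suffix, which begins with [p], is invariant after every stem; so [p] is not altered by any rule here.
The ACC suffix is therefore /-bi/ underlyingly, with post-vocalic devoicing: voiced stops become voiceless after a vowel.
After 'dog', which ends in a vowel, the suffix surfaces as [-pi], giving [ʃizopi].

[ʃizopi]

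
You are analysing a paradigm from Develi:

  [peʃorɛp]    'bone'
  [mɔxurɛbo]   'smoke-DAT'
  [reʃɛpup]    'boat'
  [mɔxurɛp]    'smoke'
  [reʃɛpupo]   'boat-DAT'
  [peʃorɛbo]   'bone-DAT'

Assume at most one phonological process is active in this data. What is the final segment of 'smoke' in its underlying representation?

/b/

The root 'smoke' surfaces as [mɔxurɛp] and [mɔxurɛbo], with a stem-final [p] ~ [b] alternation.
Compare 'boat', with invariant [p] in [reʃɛpup] and [reʃɛpupo]: an analysis with underlying /p/ and a rule producing [b] before the DAT suffix would wrongly predict alternation here too.
So /b/ is underlying, and a rule of word-final obstruent devoicing — voiced obstruents become voiceless word-finally — gives [p].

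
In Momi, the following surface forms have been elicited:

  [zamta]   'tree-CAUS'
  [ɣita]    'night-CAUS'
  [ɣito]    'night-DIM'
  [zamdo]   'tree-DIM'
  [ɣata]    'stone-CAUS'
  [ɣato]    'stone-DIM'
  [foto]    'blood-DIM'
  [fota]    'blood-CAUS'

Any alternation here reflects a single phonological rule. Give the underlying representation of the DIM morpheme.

/-do/

The DIM morpheme has two allomorphs, [-do] and [-to].
The CAUS suffix, which begins with [t], is invariant after every stem; so [t] is not altered by any rule here.
So the underlying form is /-do/, and voiced stops become voiceless after a vowel.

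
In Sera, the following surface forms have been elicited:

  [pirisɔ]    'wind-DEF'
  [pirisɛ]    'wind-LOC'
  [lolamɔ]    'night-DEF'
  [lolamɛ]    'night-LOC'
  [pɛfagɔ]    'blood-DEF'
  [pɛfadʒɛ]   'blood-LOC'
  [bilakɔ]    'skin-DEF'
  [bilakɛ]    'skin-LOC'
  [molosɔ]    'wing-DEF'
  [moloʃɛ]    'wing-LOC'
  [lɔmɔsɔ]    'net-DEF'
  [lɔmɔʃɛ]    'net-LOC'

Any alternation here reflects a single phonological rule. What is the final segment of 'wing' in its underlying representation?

/ʃ/

In [molosɔ] and [moloʃɛ] the final segment of 'wing' alternates: [s] ~ [ʃ].
Compare 'wind', with invariant [s] in [pirisɔ] and [pirisɛ]: an analysis with underlying /s/ and a rule producing [ʃ] before the LOC suffix would wrongly predict alternation here too.
So /ʃ/ is underlying, and a rule of depalatalization — palato-alveolar /dʒ/ and /ʃ/ become [g] and [s] when no front vowel follows — gives [s].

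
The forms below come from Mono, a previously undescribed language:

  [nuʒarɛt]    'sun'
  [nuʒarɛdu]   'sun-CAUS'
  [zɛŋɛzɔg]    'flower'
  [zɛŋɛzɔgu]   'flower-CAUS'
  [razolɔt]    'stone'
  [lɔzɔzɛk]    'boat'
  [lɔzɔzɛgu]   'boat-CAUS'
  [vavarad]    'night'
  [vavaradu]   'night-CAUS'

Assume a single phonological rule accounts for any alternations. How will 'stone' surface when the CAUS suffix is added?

[razolɔdu]

In [nuʒarɛt] and [nuʒarɛdu] the final segment of 'sun' alternates: [t] ~ [d].
The stem 'night' ([vavarad], [vavaradu]) shows [d] unchanged in both environments, so [d] cannot be basic with [t] derived in isolation.
Therefore /t/ is basic and [d] is derived by intervocalic voicing (voiceless stops become voiced between vowels).
From [razolɔt] the stem 'stone' is /razolɔt/; between vowels this yields [razolɔdu].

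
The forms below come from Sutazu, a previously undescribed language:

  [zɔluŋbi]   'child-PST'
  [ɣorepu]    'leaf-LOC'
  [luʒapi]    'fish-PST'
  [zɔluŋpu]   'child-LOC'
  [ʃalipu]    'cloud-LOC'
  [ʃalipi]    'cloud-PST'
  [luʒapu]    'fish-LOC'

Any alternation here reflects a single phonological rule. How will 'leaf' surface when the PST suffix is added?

The PST suffix surfaces as [-bi] and [-pi], depending on the final segment of the stem.
The LOC suffix, which begins with [p], is invariant after every stem; so [p] is not altered by any rule here.
The PST suffix is therefore /-bi/ underlyingly, with post-vocalic devoicing: voiced stops become voiceless after a vowel.
After 'leaf', which ends in a vowel, the suffix surfaces as [-pi], giving [ɣorepi].

[ɣorepi]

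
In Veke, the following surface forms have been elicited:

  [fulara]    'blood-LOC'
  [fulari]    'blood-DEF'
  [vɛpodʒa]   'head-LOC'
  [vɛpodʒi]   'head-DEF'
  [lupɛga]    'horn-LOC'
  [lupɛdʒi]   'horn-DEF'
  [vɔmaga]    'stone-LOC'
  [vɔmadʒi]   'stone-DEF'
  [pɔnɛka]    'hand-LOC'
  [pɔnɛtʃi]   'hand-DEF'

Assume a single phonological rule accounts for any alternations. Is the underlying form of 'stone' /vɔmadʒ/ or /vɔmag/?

/vɔmag/

The root 'stone' surfaces as [vɔmaga] and [vɔmadʒi], with a stem-final [g] ~ [dʒ] alternation.
But 'head' keeps [dʒ] in both environments ([vɛpodʒa], [vɛpodʒi]), so there is no rule changing /dʒ/ to [g] before the LOC suffix.
So /g/ is underlying, and a rule of palatalization before a front vowel — /k/ and /g/ become palato-alveolar [tʃ] and [dʒ] before a front vowel — gives [dʒ].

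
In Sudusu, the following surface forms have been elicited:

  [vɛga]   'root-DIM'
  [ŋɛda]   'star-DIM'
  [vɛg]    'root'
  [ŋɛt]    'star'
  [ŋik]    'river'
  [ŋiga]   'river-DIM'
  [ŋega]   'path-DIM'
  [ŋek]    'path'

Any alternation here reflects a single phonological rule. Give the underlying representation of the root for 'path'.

'path' shows [k] ~ [g] at the end of the stem ([ŋek] vs [ŋega]).
If /g/ were underlying and a rule turned it into [k] in isolation, 'root' would also alternate; but it has [g] in both [vɛg] and [vɛga].
Therefore /k/ is basic and [g] is derived by intervocalic voicing (voiceless stops become voiced between vowels).
So 'path' = /ŋek/.

/ŋek/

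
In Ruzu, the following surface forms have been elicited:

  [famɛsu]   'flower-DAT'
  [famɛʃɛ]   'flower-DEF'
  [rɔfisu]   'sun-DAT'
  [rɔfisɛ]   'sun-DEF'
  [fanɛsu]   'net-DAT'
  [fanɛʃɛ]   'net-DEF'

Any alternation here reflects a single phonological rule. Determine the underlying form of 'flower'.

The stem for 'flower' ends in [s] in [famɛsu] but [ʃ] in [famɛʃɛ].
If /s/ were underlying and a rule turned it into [ʃ] before the DEF suffix, 'sun' would also alternate; but it has [s] in both [rɔfisu] and [rɔfisɛ].
Therefore /ʃ/ is basic and [s] is derived by depalatalization (palato-alveolar /ʃ/ becomes [s] when no front vowel follows).
The underlying form of 'flower' is therefore /famɛʃ/.

/famɛʃ/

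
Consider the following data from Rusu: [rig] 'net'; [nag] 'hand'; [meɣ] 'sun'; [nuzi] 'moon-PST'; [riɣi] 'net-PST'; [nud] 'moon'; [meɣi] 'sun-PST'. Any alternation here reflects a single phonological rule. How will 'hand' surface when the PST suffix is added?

The stem for 'net' ends in [g] in [rig] but [ɣ] in [riɣi].
But 'sun' keeps [ɣ] in both environments ([meɣ], [meɣi]), so there is no rule changing /ɣ/ to [g] in isolation.
The underlying segment must be /g/; voiced stops become fricatives between vowels, yielding [ɣ] there.
From [nag] the stem 'hand' is /nag/; between vowels this yields [naɣi].

[naɣi]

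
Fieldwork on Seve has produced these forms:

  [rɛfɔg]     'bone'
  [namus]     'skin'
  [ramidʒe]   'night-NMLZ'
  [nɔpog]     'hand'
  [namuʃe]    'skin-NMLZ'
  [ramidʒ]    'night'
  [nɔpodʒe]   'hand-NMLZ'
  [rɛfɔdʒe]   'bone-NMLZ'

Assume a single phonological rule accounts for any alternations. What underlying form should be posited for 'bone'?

The stem for 'bone' ends in [dʒ] in [rɛfɔdʒe] but [g] in [rɛfɔg].
Compare 'night', with invariant [dʒ] in [ramidʒe] and [ramidʒ]: an analysis with underlying /dʒ/ and a rule producing [g] in isolation would wrongly predict alternation here too.
The underlying segment must be /g/; /g/ and /s/ become palato-alveolar [dʒ] and [ʃ] before a front vowel, yielding [dʒ] there.
Hence 'bone' is /rɛfɔg/ underlyingly.

/rɛfɔg/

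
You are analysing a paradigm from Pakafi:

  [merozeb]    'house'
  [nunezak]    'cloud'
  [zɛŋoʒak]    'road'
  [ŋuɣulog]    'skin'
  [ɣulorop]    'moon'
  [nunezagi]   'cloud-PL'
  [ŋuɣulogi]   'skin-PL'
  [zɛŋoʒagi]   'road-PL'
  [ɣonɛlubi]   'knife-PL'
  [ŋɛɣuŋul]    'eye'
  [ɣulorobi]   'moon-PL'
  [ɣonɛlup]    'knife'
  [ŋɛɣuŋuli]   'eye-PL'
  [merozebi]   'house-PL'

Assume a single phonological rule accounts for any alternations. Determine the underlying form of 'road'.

The root 'road' surfaces as [zɛŋoʒagi] and [zɛŋoʒak], with a stem-final [g] ~ [k] alternation.
But 'skin' keeps [g] in both environments ([ŋuɣulogi], [ŋuɣulog]), so there is no rule changing /g/ to [k] in isolation.
Therefore /k/ is basic and [g] is derived by intervocalic voicing (voiceless stops become voiced between vowels).

/zɛŋoʒak/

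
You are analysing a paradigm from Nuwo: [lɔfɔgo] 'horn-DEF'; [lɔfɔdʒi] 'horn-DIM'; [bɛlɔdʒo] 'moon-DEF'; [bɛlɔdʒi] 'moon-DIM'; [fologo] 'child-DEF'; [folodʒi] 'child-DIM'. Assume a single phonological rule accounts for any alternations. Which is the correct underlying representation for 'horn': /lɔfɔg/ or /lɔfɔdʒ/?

/lɔfɔg/

'horn' shows [g] ~ [dʒ] at the end of the stem ([lɔfɔgo] vs [lɔfɔdʒi]).
Compare 'moon', with invariant [dʒ] in [bɛlɔdʒo] and [bɛlɔdʒi]: an analysis with underlying /dʒ/ and a rule producing [g] before the DEF suffix would wrongly predict alternation here too.
The alternation reflects palatalization before a front vowel: /g/ becomes palato-alveolar [dʒ] before a front vowel. /g/ is underlying.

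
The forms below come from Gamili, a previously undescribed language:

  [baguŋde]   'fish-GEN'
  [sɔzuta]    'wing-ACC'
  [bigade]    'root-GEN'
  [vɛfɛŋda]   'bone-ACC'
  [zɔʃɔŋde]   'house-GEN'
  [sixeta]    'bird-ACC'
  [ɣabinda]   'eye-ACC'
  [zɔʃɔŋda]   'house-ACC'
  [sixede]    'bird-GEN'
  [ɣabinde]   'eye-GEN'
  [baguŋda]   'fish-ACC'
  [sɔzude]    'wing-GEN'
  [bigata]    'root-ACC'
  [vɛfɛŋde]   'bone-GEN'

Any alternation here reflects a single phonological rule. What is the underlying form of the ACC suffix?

/-ta/

The ACC suffix surfaces as [-da] and [-ta], depending on the final segment of the stem.
By contrast the GEN suffix keeps its initial [d] throughout — that segment must be underlying.
So the underlying form is /-ta/, and voiceless stops become voiced after a nasal.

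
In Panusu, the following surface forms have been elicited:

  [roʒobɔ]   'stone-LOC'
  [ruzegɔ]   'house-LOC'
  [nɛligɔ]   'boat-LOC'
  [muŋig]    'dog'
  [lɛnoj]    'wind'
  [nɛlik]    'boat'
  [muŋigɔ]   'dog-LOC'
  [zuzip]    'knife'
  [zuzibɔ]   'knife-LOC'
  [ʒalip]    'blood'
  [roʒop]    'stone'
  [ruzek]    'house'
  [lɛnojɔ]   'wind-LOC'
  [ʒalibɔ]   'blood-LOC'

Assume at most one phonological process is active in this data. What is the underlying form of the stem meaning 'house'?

/ruzek/

The root 'house' surfaces as [ruzegɔ] and [ruzek], with a stem-final [g] ~ [k] alternation.
Compare 'dog', with invariant [g] in [muŋigɔ] and [muŋig]: an analysis with underlying /g/ and a rule producing [k] in isolation would wrongly predict alternation here too.
The alternation reflects intervocalic voicing: voiceless stops become voiced between vowels. /k/ is underlying.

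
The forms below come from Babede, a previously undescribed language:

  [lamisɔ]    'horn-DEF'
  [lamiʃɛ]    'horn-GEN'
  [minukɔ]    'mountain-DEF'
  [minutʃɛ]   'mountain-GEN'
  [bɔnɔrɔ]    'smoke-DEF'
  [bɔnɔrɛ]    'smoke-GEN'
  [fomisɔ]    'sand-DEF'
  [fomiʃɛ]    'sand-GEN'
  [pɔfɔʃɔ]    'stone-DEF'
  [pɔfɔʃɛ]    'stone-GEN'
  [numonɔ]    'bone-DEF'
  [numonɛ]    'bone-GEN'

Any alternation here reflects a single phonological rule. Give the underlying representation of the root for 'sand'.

/fomis/

In [fomisɔ] and [fomiʃɛ] the final segment of 'sand' alternates: [s] ~ [ʃ].
But 'stone' keeps [ʃ] in both environments ([pɔfɔʃɔ], [pɔfɔʃɛ]), so there is no rule changing /ʃ/ to [s] before the DEF suffix.
The alternation reflects palatalization before a front vowel: /k/ and /s/ become palato-alveolar [tʃ] and [ʃ] before a front vowel. /s/ is underlying.
Hence 'sand' is /fomis/ underlyingly.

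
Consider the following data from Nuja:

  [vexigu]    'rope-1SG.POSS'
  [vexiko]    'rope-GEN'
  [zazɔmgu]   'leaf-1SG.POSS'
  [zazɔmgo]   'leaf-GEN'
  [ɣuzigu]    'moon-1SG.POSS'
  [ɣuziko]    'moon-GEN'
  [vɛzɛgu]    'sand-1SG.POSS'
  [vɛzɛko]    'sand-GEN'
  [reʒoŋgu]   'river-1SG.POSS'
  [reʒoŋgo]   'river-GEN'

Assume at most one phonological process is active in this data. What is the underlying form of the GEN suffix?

/-ko/

The GEN suffix surfaces as [-go] and [-ko], depending on the final segment of the stem.
By contrast the 1SG.POSS suffix keeps its initial [g] throughout — that segment must be underlying.
So the underlying form is /-ko/, and voiceless stops become voiced after a nasal.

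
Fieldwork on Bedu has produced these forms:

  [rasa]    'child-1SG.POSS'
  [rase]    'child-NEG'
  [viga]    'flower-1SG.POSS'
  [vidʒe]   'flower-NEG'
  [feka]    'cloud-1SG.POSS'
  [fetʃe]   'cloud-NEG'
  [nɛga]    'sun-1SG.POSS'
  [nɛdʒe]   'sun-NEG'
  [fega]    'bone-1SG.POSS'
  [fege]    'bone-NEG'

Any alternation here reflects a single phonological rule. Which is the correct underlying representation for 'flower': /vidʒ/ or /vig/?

/vidʒ/

The root 'flower' surfaces as [viga] and [vidʒe], with a stem-final [g] ~ [dʒ] alternation.
The stem 'bone' ([fega], [fege]) shows [g] unchanged in both environments, so [g] cannot be basic with [dʒ] derived before the NEG suffix.
Therefore /dʒ/ is basic and [g] is derived by depalatalization (palato-alveolar /tʃ/ and /dʒ/ become [k] and [g] when no front vowel follows).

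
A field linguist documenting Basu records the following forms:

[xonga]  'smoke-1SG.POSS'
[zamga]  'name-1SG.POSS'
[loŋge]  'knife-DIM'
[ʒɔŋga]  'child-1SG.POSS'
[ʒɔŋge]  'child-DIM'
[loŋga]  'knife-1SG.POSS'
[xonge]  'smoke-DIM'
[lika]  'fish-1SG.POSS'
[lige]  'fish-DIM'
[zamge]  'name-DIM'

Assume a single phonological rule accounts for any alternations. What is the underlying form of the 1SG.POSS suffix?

The 1SG.POSS suffix surfaces as [-ga] and [-ka], depending on the final segment of the stem.
The DIM suffix, which begins with [g], is invariant after every stem; so [g] is not altered by any rule here.
So the underlying form is /-ka/, and voiceless stops become voiced after a nasal.

/-ka/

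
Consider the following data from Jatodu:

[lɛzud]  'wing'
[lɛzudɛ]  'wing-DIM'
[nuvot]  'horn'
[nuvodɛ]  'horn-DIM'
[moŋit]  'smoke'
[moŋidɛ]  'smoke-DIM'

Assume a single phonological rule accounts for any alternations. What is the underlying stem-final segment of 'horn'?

The stem for 'horn' ends in [t] in [nuvot] but [d] in [nuvodɛ].
The stem 'wing' ([lɛzud], [lɛzudɛ]) shows [d] unchanged in both environments, so [d] cannot be basic with [t] derived in isolation.
The alternation reflects intervocalic voicing: voiceless stops become voiced between vowels. /t/ is underlying.

/t/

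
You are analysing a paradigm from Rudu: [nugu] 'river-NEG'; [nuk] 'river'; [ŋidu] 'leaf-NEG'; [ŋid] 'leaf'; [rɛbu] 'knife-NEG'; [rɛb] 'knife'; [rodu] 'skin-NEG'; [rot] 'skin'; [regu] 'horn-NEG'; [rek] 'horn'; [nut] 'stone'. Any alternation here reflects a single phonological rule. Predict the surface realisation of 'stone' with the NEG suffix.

The root 'skin' surfaces as [rodu] and [rot], with a stem-final [d] ~ [t] alternation.
If /d/ were underlying and a rule turned it into [t] in isolation, 'leaf' would also alternate; but it has [d] in both [ŋidu] and [ŋid].
Therefore /t/ is basic and [d] is derived by intervocalic voicing (voiceless stops become voiced between vowels).
The one attested form of 'stone', [nut], shows underlying /nut/. Applying the same rule between vowels gives [nudu].

[nudu]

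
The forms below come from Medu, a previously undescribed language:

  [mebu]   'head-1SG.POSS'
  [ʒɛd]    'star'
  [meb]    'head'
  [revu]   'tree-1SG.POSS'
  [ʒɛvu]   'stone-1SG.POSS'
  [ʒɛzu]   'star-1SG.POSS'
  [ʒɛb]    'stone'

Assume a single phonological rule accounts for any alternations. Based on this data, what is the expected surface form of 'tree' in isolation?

[reb]

'stone' shows [v] ~ [b] at the end of the stem ([ʒɛvu] vs [ʒɛb]).
But 'head' keeps [b] in both environments ([mebu], [meb]), so there is no rule changing /b/ to [v] before the 1SG.POSS suffix.
The underlying segment must be /v/; voiced fricatives become stops word-finally, yielding [b] there.
From [revu] the stem 'tree' is /rev/; word-finally this yields [reb].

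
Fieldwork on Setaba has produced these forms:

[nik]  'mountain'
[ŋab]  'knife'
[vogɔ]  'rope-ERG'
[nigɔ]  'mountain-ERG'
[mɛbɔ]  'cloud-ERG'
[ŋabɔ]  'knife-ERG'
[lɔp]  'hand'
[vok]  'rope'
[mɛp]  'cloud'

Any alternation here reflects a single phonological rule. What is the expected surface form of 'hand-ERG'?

[lɔbɔ]

'cloud' shows [p] ~ [b] at the end of the stem ([mɛp] vs [mɛbɔ]).
Compare 'knife', with invariant [b] in [ŋab] and [ŋabɔ]: an analysis with underlying /b/ and a rule producing [p] in isolation would wrongly predict alternation here too.
The underlying segment must be /p/; voiceless stops become voiced between vowels, yielding [b] there.
From [lɔp] the stem 'hand' is /lɔp/; between vowels this yields [lɔbɔ].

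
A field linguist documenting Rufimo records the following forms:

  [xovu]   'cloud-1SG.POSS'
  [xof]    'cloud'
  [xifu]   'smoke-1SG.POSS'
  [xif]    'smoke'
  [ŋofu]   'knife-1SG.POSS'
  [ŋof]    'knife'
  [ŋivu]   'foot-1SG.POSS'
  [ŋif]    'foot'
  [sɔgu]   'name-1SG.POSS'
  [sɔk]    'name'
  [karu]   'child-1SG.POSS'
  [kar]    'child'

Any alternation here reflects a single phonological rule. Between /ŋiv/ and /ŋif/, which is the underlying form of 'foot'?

The stem for 'foot' ends in [v] in [ŋivu] but [f] in [ŋif].
If /f/ were underlying and a rule turned it into [v] before the 1SG.POSS suffix, 'knife' would also alternate; but it has [f] in both [ŋofu] and [ŋof].
So /v/ is underlying, and a rule of word-final obstruent devoicing — voiced obstruents become voiceless word-finally — gives [f].

/ŋiv/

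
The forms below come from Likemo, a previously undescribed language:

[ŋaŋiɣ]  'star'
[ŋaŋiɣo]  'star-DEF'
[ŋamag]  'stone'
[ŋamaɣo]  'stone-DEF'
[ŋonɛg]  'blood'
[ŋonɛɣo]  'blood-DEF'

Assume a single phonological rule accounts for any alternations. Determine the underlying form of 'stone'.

/ŋamag/

The stem for 'stone' ends in [g] in [ŋamag] but [ɣ] in [ŋamaɣo].
But 'star' keeps [ɣ] in both environments ([ŋaŋiɣ], [ŋaŋiɣo]), so there is no rule changing /ɣ/ to [g] in isolation.
Therefore /g/ is basic and [ɣ] is derived by intervocalic spirantization (voiced stops become fricatives between vowels).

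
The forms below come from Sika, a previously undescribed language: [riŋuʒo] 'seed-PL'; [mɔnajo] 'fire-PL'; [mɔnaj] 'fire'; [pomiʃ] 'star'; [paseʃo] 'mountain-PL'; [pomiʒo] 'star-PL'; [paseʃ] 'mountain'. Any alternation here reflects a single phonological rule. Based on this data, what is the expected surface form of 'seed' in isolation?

'star' shows [ʒ] ~ [ʃ] at the end of the stem ([pomiʒo] vs [pomiʃ]).
If /ʃ/ were underlying and a rule turned it into [ʒ] before the PL suffix, 'mountain' would also alternate; but it has [ʃ] in both [paseʃo] and [paseʃ].
The underlying segment must be /ʒ/; voiced obstruents become voiceless word-finally, yielding [ʃ] there.
The one attested form of 'seed', [riŋuʒo], shows underlying /riŋuʒ/. Applying the same rule word-finally gives [riŋuʃ].

[riŋuʃ]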